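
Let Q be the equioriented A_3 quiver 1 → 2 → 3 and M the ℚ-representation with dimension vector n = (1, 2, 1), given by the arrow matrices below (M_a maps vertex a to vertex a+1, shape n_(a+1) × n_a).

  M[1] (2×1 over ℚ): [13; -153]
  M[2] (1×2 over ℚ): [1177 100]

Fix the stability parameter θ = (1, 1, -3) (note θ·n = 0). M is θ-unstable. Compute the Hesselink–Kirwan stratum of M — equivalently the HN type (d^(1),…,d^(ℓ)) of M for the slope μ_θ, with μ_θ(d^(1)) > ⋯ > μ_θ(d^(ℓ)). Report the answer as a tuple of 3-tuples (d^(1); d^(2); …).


Via rank(M_{q-1}∘⋯∘M_p): M ≅ I[1,3], I[2,2].
μ_θ-semistable layers: μ^(1)=1; μ^(2)=-1/3

((0, 1, 0); (1, 1, 1))


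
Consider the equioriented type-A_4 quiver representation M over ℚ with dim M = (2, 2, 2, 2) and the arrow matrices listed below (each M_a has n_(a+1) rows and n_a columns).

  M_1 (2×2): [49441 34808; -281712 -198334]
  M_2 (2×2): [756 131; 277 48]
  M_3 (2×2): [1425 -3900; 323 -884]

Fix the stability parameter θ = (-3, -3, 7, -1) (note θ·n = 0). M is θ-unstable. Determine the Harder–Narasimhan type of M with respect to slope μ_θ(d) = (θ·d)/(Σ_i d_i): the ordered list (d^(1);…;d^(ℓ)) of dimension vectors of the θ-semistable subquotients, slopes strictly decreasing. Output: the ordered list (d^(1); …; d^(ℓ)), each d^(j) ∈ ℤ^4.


Interval decomposition of M: I[1,3], I[1,4], I[4,4].
HN type (ℓ=4): μ^(1)=7; μ^(2)=3; μ^(3)=-1; μ^(4)=-3

((0, 0, 1, 0); (0, 0, 1, 1); (0, 0, 0, 1); (2, 2, 0, 0))


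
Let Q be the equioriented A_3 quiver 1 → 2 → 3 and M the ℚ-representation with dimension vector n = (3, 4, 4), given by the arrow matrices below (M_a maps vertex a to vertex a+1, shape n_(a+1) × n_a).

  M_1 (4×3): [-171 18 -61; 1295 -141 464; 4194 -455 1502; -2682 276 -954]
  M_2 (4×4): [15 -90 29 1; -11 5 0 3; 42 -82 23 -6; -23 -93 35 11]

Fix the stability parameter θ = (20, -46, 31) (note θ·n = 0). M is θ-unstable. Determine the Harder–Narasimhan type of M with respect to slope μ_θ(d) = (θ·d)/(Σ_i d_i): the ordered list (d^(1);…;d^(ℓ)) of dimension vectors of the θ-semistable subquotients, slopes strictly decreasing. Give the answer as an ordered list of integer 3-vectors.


Barcode: M ≅ I[1,3]^3, I[2,2], I[3,3]. HN layers by μ_θ (3 steps, strictly decreasing):
  μ^(1)=31; μ^(2)=-13; μ^(3)=-46

((0, 0, 4); (3, 3, 0); (0, 1, 0))


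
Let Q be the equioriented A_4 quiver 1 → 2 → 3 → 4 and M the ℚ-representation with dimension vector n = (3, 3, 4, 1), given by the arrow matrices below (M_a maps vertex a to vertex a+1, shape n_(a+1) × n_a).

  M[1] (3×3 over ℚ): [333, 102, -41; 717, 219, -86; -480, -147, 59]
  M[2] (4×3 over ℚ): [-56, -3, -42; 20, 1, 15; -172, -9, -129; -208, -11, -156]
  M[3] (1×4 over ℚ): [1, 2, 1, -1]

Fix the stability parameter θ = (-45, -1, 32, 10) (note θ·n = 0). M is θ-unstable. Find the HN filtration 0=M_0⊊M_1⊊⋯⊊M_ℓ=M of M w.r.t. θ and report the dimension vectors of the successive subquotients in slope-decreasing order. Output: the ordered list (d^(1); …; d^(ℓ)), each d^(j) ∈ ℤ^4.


Via rank(M_{q-1}∘⋯∘M_p): M ≅ I[1,1], I[1,3], I[1,4], I[2,2], I[3,3]^2.
μ_θ-semistable layers: μ^(1)=32; μ^(2)=21; μ^(3)=-1; μ^(4)=-45

((0, 0, 3, 0); (0, 0, 1, 1); (0, 3, 0, 0); (3, 0, 0, 0))


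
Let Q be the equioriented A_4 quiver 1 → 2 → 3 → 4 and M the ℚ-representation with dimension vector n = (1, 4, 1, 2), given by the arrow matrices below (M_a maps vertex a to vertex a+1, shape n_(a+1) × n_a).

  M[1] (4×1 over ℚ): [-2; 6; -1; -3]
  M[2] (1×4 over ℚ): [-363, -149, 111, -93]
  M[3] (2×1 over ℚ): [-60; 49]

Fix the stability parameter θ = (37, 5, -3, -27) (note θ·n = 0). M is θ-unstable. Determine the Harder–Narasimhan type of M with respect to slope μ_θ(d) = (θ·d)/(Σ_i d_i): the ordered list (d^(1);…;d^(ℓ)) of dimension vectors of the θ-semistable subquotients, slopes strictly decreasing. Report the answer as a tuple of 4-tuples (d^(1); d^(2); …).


Via rank(M_{q-1}∘⋯∘M_p): M ≅ I[1,2], I[2,2]^2, I[2,4], I[4,4].
μ_θ-semistable layers: μ^(1)=21; μ^(2)=5; μ^(3)=-25/3; μ^(4)=-27

((1, 1, 0, 0); (0, 2, 0, 0); (0, 1, 1, 1); (0, 0, 0, 1))


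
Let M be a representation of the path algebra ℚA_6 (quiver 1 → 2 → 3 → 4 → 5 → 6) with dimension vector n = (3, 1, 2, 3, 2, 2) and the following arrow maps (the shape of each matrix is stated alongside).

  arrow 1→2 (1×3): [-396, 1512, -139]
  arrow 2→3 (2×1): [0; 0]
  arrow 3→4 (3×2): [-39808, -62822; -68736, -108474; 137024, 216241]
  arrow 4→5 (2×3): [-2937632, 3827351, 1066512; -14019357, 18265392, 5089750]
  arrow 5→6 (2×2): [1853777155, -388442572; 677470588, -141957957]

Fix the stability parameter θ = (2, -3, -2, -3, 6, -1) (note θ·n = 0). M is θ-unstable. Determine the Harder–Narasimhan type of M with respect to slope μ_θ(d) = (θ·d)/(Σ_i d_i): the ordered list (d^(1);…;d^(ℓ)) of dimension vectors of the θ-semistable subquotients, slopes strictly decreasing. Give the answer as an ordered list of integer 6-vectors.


Barcode: M ≅ I[1,1]^2, I[1,2], I[3,3], I[3,6], I[4,4], I[4,6]. HN layers by μ_θ (6 steps, strictly decreasing):
  μ^(1)=5/2; μ^(2)=2; μ^(3)=-1/2; μ^(4)=-2; μ^(5)=-5/2; μ^(6)=-3

((0, 0, 0, 0, 2, 2); (2, 0, 0, 0, 0, 0); (1, 1, 0, 0, 0, 0); (0, 0, 1, 0, 0, 0); (0, 0, 1, 1, 0, 0); (0, 0, 0, 2, 0, 0))


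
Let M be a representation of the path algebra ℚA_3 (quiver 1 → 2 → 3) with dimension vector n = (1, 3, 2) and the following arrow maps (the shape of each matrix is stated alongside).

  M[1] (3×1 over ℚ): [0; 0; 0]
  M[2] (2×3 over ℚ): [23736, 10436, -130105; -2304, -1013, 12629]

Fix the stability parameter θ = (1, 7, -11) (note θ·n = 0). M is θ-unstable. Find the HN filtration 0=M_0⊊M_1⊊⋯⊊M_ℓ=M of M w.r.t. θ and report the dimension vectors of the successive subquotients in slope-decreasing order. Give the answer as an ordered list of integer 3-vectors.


Interval decomposition of M: I[1,1], I[2,2], I[2,3]^2.
HN type (ℓ=3): μ^(1)=7; μ^(2)=1; μ^(3)=-2

((0, 1, 0); (1, 0, 0); (0, 2, 2))


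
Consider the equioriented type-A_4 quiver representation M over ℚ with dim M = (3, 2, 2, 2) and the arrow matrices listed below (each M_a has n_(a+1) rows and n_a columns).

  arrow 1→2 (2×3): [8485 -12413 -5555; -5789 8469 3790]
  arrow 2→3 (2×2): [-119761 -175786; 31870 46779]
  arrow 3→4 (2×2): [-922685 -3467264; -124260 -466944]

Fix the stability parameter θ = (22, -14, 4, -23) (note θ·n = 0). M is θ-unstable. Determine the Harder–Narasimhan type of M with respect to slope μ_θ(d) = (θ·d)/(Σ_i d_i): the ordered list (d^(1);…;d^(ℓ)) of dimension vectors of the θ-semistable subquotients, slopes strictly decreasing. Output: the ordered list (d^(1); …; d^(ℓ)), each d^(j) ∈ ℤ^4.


Barcode: M ≅ I[1,1], I[1,3], I[1,4], I[4,4]. HN layers by μ_θ (4 steps, strictly decreasing):
  μ^(1)=22; μ^(2)=4; μ^(3)=-11/4; μ^(4)=-23

((1, 0, 0, 0); (1, 1, 1, 0); (1, 1, 1, 1); (0, 0, 0, 1))


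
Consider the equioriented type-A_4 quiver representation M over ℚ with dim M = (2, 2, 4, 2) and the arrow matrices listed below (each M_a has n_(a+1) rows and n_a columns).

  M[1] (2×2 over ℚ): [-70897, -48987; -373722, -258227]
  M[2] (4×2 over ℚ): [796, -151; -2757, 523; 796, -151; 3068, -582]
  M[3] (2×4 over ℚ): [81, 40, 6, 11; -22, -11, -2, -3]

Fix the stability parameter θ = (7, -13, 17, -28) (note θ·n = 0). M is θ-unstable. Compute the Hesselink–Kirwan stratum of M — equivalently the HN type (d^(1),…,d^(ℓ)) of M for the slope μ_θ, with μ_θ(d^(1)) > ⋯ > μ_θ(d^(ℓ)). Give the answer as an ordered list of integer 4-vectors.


Barcode: M ≅ I[1,4]^2, I[3,3]^2. HN layers by μ_θ (2 steps, strictly decreasing):
  μ^(1)=17; μ^(2)=-17/4

((0, 0, 2, 0); (2, 2, 2, 2))


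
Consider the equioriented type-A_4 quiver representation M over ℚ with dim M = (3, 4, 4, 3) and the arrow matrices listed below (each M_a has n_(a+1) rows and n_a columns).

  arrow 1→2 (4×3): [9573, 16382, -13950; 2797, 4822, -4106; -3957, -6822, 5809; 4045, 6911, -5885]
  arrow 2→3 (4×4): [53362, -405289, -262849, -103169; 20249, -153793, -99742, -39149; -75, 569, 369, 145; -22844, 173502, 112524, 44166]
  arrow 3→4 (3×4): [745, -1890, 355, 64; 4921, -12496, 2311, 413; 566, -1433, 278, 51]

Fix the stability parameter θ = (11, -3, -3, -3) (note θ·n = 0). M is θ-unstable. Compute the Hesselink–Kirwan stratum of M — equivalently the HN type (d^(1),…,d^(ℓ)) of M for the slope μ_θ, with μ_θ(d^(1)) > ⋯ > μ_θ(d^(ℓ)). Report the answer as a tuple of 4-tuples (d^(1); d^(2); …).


Via rank(M_{q-1}∘⋯∘M_p): M ≅ I[1,4]^3, I[2,2], I[3,3].
μ_θ-semistable layers: μ^(1)=1/2; μ^(2)=-3

((3, 3, 3, 3); (0, 1, 1, 0))


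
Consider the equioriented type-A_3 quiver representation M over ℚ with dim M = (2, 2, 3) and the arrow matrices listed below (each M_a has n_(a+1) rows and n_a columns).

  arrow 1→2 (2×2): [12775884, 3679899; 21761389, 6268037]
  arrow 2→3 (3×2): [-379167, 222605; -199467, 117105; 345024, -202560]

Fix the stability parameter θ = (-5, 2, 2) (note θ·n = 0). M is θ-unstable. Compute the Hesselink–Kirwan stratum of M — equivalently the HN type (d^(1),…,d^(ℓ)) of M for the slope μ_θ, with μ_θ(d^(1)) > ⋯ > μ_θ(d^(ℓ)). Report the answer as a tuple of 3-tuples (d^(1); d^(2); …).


Barcode: M ≅ I[1,2], I[1,3], I[3,3]^2. HN layers by μ_θ (2 steps, strictly decreasing):
  μ^(1)=2; μ^(2)=-5

((0, 2, 3); (2, 0, 0))


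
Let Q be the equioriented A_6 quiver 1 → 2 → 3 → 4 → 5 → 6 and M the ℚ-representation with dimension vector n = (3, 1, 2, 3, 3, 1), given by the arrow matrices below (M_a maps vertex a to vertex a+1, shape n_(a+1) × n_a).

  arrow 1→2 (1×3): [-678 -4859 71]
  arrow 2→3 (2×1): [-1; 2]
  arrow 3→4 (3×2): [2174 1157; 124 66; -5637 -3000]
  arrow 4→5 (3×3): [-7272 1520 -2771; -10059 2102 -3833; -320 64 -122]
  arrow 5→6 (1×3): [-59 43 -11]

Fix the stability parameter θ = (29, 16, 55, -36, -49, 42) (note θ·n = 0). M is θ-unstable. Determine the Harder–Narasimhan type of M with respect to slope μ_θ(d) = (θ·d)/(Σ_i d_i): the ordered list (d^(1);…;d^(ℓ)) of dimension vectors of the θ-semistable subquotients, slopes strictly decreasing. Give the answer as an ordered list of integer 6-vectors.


Via rank(M_{q-1}∘⋯∘M_p): M ≅ I[1,1]^2, I[1,5], I[3,6], I[4,4], I[5,5].
μ_θ-semistable layers: μ^(1)=42; μ^(2)=29; μ^(3)=3; μ^(4)=-10; μ^(5)=-36; μ^(6)=-49

((0, 0, 0, 0, 0, 1); (2, 0, 0, 0, 0, 0); (1, 1, 1, 1, 1, 0); (0, 0, 1, 1, 1, 0); (0, 0, 0, 1, 0, 0); (0, 0, 0, 0, 1, 0))


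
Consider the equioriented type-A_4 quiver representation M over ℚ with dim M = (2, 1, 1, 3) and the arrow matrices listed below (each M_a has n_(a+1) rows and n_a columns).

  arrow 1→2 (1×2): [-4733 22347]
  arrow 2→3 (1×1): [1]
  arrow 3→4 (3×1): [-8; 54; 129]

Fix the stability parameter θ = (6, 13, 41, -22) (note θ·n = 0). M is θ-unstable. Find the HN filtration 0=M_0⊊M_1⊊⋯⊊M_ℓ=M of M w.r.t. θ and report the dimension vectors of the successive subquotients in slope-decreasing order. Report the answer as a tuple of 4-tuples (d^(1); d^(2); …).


Via rank(M_{q-1}∘⋯∘M_p): M ≅ I[1,1], I[1,4], I[4,4]^2.
μ_θ-semistable layers: μ^(1)=32/3; μ^(2)=6; μ^(3)=-22

((0, 1, 1, 1); (2, 0, 0, 0); (0, 0, 0, 2))


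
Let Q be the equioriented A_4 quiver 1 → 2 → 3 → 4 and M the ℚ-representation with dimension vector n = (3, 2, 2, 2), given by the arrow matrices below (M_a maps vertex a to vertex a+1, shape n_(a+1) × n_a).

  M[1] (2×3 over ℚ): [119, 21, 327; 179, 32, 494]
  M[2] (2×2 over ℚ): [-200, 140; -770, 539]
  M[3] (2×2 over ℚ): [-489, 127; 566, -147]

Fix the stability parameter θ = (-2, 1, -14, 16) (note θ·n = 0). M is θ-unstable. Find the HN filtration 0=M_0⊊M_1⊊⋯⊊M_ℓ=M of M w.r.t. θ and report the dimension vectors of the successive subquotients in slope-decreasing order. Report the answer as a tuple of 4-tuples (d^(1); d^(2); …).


Via rank(M_{q-1}∘⋯∘M_p): M ≅ I[1,1], I[1,2], I[1,4], I[3,4].
μ_θ-semistable layers: μ^(1)=16; μ^(2)=1; μ^(3)=-2; μ^(4)=-5; μ^(5)=-14

((0, 0, 0, 2); (0, 1, 0, 0); (2, 0, 0, 0); (1, 1, 1, 0); (0, 0, 1, 0))


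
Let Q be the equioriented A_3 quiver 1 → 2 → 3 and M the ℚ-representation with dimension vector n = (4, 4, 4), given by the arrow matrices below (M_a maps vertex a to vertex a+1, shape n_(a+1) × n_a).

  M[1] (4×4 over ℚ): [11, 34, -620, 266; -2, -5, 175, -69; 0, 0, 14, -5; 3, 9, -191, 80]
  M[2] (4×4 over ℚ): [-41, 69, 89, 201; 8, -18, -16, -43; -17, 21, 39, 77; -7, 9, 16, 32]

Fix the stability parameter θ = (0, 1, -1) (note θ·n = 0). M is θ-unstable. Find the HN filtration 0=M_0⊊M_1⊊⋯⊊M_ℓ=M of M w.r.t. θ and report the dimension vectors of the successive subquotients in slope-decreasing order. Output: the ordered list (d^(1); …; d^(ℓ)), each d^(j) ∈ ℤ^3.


Interval decomposition of M: I[1,1], I[1,2], I[1,3]^2, I[2,3], I[3,3].
HN type (ℓ=3): μ^(1)=1; μ^(2)=0; μ^(3)=-1

((0, 1, 0); (4, 3, 3); (0, 0, 1))


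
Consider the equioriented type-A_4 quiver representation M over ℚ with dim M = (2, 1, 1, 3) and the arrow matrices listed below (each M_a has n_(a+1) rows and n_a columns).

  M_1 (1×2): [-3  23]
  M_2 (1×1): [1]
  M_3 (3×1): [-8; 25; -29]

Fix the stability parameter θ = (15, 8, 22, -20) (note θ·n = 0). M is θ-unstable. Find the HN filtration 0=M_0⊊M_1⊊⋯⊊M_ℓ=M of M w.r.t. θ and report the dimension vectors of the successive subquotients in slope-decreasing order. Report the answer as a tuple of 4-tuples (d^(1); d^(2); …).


Via rank(M_{q-1}∘⋯∘M_p): M ≅ I[1,1], I[1,4], I[4,4]^2.
μ_θ-semistable layers: μ^(1)=15; μ^(2)=25/4; μ^(3)=-20

((1, 0, 0, 0); (1, 1, 1, 1); (0, 0, 0, 2))


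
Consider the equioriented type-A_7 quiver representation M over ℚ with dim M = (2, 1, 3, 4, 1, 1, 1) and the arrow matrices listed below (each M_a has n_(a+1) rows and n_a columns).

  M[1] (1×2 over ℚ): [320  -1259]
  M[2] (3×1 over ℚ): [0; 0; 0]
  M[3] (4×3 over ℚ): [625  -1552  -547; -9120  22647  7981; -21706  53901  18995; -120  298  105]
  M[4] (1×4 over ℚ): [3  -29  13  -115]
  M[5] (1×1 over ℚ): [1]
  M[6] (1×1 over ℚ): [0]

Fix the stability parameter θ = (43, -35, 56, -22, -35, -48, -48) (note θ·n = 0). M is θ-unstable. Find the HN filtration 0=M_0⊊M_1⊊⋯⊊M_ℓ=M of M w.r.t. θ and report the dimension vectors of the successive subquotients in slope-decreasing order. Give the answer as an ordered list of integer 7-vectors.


Via rank(M_{q-1}∘⋯∘M_p): M ≅ I[1,1], I[1,2], I[3,4]^2, I[3,6], I[4,4], I[7,7].
μ_θ-semistable layers: μ^(1)=43; μ^(2)=17; μ^(3)=4; μ^(4)=-49/4; μ^(5)=-22; μ^(6)=-48

((1, 0, 0, 0, 0, 0, 0); (0, 0, 2, 2, 0, 0, 0); (1, 1, 0, 0, 0, 0, 0); (0, 0, 1, 1, 1, 1, 0); (0, 0, 0, 1, 0, 0, 0); (0, 0, 0, 0, 0, 0, 1))


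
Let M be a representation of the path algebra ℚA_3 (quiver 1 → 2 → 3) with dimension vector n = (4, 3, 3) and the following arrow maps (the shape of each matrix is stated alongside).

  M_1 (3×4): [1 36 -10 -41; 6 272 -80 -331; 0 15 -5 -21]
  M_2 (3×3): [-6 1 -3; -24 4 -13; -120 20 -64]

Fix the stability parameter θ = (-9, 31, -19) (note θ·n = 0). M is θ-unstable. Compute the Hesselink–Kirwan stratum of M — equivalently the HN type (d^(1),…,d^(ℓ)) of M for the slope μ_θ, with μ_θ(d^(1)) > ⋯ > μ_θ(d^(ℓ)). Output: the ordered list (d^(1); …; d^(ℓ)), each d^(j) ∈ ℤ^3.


Via rank(M_{q-1}∘⋯∘M_p): M ≅ I[1,1], I[1,2], I[1,3]^2, I[3,3].
μ_θ-semistable layers: μ^(1)=31; μ^(2)=6; μ^(3)=-9; μ^(4)=-19

((0, 1, 0); (0, 2, 2); (4, 0, 0); (0, 0, 1))


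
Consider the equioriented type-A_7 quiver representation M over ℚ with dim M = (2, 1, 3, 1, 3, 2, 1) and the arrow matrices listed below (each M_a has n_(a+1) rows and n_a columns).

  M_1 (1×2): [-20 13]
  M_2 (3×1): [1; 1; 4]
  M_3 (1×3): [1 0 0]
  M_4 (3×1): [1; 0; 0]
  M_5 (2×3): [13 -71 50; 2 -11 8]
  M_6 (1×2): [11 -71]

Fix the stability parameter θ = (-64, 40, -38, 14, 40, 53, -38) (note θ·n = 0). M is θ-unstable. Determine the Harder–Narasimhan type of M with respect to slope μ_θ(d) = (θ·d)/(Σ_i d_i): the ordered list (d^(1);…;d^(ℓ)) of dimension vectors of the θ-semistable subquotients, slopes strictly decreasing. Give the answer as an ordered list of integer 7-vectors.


Interval decomposition of M: I[1,1], I[1,7], I[3,3]^2, I[5,5], I[5,6].
HN type (ℓ=7): μ^(1)=53; μ^(2)=40; μ^(3)=55/3; μ^(4)=14; μ^(5)=1; μ^(6)=-38; μ^(7)=-64

((0, 0, 0, 0, 0, 1, 0); (0, 0, 0, 0, 2, 0, 0); (0, 0, 0, 0, 1, 1, 1); (0, 0, 0, 1, 0, 0, 0); (0, 1, 1, 0, 0, 0, 0); (0, 0, 2, 0, 0, 0, 0); (2, 0, 0, 0, 0, 0, 0))


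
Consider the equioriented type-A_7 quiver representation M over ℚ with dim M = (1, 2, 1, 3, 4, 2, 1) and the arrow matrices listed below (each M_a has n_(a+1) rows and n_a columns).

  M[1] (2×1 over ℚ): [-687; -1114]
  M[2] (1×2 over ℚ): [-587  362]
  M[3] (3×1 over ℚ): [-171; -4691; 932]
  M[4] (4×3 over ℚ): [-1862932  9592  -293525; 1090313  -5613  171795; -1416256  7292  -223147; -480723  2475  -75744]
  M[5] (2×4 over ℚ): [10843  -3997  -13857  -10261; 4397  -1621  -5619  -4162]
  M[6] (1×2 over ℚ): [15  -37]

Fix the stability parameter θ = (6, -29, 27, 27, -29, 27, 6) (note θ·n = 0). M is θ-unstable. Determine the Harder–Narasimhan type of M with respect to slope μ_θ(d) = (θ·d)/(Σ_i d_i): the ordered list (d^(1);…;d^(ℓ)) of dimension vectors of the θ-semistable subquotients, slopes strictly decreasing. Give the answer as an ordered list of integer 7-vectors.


Interval decomposition of M: I[1,4], I[2,2], I[4,6], I[4,7], I[5,5]^2.
HN type (ℓ=5): μ^(1)=27; μ^(2)=33/2; μ^(3)=-1; μ^(4)=-23/2; μ^(5)=-29

((0, 0, 1, 1, 0, 1, 0); (0, 0, 0, 0, 0, 1, 1); (0, 0, 0, 2, 2, 0, 0); (1, 1, 0, 0, 0, 0, 0); (0, 1, 0, 0, 2, 0, 0))


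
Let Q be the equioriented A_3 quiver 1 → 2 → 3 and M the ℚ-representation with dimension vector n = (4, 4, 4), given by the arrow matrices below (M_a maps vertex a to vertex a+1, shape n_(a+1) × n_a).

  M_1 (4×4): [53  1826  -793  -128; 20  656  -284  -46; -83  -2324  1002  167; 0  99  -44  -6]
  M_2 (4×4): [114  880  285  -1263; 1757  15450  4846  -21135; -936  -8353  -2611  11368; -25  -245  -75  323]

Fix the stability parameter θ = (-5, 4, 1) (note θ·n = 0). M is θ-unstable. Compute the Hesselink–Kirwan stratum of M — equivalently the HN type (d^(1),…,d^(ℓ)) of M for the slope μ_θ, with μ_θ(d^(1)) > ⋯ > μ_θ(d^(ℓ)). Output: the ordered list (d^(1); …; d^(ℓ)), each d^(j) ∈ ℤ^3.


Via rank(M_{q-1}∘⋯∘M_p): M ≅ I[1,3]^4.
μ_θ-semistable layers: μ^(1)=5/2; μ^(2)=-5

((0, 4, 4); (4, 0, 0))


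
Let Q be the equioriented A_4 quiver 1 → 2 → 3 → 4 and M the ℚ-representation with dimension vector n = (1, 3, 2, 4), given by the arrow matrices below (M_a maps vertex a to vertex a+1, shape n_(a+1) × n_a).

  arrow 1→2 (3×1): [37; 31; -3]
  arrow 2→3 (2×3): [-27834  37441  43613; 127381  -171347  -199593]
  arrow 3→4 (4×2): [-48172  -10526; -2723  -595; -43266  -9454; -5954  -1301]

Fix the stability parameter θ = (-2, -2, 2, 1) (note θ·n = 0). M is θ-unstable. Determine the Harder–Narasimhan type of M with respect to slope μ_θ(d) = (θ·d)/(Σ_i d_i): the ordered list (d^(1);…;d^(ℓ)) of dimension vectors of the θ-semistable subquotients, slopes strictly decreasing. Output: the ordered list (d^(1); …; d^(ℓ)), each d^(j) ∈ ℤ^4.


Barcode: M ≅ I[1,4], I[2,2], I[2,4], I[4,4]^2. HN layers by μ_θ (3 steps, strictly decreasing):
  μ^(1)=3/2; μ^(2)=1; μ^(3)=-2

((0, 0, 2, 2); (0, 0, 0, 2); (1, 3, 0, 0))


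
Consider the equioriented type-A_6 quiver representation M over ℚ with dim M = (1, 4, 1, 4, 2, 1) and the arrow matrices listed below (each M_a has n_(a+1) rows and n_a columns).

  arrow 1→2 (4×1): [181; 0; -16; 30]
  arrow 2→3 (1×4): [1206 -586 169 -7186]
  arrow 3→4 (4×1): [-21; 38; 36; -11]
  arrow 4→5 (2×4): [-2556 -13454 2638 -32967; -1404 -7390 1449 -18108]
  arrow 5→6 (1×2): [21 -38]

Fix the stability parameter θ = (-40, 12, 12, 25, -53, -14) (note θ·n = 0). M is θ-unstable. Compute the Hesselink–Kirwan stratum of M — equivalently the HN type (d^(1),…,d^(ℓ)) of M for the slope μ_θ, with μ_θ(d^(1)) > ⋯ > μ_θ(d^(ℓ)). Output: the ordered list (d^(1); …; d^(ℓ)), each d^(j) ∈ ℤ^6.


Via rank(M_{q-1}∘⋯∘M_p): M ≅ I[1,6], I[2,2]^3, I[4,4]^2, I[4,5].
μ_θ-semistable layers: μ^(1)=25; μ^(2)=12; μ^(3)=-18/5; μ^(4)=-14; μ^(5)=-40

((0, 0, 0, 2, 0, 0); (0, 3, 0, 0, 0, 0); (0, 1, 1, 1, 1, 1); (0, 0, 0, 1, 1, 0); (1, 0, 0, 0, 0, 0))


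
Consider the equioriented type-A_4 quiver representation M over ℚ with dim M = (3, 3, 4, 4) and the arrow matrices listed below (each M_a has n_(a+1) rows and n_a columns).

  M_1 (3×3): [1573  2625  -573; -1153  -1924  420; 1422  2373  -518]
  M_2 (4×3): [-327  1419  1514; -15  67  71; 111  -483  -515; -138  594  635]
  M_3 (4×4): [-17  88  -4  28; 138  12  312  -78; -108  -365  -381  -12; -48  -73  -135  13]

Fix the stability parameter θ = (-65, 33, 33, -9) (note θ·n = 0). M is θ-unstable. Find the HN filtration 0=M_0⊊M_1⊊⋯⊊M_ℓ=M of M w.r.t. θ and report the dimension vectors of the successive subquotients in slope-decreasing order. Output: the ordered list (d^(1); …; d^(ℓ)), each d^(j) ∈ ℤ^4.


Barcode: M ≅ I[1,2], I[1,4]^2, I[3,3], I[3,4], I[4,4]. HN layers by μ_θ (5 steps, strictly decreasing):
  μ^(1)=33; μ^(2)=19; μ^(3)=12; μ^(4)=-9; μ^(5)=-65

((0, 1, 1, 0); (0, 2, 2, 2); (0, 0, 1, 1); (0, 0, 0, 1); (3, 0, 0, 0))


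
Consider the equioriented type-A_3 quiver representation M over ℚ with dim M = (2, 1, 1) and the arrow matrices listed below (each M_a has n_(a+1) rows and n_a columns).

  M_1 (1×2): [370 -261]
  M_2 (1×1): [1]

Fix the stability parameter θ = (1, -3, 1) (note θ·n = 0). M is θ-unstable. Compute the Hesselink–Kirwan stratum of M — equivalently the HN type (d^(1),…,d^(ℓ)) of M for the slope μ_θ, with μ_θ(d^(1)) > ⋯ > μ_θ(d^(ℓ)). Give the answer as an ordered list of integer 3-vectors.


Barcode: M ≅ I[1,1], I[1,3]. HN layers by μ_θ (2 steps, strictly decreasing):
  μ^(1)=1; μ^(2)=-1

((1, 0, 1); (1, 1, 0))


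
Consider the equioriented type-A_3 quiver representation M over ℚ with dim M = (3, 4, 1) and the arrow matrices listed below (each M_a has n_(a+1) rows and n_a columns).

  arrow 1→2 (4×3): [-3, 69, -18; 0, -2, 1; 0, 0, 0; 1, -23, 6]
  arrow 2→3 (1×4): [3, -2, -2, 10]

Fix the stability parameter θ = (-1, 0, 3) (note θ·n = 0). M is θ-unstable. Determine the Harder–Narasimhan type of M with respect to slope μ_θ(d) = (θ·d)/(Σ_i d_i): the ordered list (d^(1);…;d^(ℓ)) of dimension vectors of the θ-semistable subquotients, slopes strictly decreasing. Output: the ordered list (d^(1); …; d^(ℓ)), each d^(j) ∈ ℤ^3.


Barcode: M ≅ I[1,1], I[1,2], I[1,3], I[2,2]^2. HN layers by μ_θ (3 steps, strictly decreasing):
  μ^(1)=3; μ^(2)=0; μ^(3)=-1

((0, 0, 1); (0, 4, 0); (3, 0, 0))


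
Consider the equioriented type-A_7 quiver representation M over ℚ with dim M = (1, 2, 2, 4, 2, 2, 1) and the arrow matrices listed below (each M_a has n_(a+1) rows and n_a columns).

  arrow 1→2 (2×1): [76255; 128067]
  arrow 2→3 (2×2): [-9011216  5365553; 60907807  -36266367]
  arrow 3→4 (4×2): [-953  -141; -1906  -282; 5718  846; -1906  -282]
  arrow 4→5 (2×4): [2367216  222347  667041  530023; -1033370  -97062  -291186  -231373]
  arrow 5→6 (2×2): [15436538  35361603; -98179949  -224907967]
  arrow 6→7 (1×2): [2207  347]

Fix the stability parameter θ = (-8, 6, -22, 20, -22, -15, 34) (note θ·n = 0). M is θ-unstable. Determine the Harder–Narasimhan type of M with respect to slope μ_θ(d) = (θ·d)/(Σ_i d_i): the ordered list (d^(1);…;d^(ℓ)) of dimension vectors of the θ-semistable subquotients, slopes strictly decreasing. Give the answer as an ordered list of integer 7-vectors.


Barcode: M ≅ I[1,7], I[2,3], I[4,4]^2, I[4,6]. HN layers by μ_θ (4 steps, strictly decreasing):
  μ^(1)=34; μ^(2)=20; μ^(3)=-17/3; μ^(4)=-8

((0, 0, 0, 0, 0, 0, 1); (0, 0, 0, 2, 0, 0, 0); (0, 0, 0, 2, 2, 2, 0); (1, 2, 2, 0, 0, 0, 0))


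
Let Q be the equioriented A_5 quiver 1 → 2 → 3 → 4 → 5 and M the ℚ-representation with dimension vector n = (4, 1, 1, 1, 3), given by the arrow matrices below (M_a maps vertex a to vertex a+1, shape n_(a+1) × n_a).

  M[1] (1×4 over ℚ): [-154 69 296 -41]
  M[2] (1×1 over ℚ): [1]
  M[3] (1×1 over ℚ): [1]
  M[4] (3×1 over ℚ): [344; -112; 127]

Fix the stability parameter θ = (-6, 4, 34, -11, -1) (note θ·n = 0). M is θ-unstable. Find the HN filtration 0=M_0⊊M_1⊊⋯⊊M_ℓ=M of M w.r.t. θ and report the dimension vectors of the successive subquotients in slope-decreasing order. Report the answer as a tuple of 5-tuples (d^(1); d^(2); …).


Interval decomposition of M: I[1,1]^3, I[1,5], I[5,5]^2.
HN type (ℓ=4): μ^(1)=22/3; μ^(2)=4; μ^(3)=-1; μ^(4)=-6

((0, 0, 1, 1, 1); (0, 1, 0, 0, 0); (0, 0, 0, 0, 2); (4, 0, 0, 0, 0))


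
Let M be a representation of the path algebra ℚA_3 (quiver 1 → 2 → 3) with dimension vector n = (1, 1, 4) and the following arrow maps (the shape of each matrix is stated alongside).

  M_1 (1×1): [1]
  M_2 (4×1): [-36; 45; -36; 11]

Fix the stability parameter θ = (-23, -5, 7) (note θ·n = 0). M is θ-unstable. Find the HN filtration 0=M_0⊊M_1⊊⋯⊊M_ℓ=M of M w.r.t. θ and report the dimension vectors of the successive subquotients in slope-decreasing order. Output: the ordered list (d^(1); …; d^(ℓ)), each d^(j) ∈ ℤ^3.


Interval decomposition of M: I[1,3], I[3,3]^3.
HN type (ℓ=3): μ^(1)=7; μ^(2)=-5; μ^(3)=-23

((0, 0, 4); (0, 1, 0); (1, 0, 0))


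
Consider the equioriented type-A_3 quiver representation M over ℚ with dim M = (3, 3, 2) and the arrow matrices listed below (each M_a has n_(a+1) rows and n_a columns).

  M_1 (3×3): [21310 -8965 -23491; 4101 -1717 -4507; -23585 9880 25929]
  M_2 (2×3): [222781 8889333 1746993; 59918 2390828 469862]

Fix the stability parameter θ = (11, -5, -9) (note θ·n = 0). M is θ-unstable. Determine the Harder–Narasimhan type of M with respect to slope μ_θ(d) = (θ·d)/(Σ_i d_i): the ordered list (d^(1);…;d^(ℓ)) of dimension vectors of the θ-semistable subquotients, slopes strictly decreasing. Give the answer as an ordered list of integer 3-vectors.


Interval decomposition of M: I[1,2], I[1,3]^2.
HN type (ℓ=2): μ^(1)=3; μ^(2)=-1

((1, 1, 0); (2, 2, 2))


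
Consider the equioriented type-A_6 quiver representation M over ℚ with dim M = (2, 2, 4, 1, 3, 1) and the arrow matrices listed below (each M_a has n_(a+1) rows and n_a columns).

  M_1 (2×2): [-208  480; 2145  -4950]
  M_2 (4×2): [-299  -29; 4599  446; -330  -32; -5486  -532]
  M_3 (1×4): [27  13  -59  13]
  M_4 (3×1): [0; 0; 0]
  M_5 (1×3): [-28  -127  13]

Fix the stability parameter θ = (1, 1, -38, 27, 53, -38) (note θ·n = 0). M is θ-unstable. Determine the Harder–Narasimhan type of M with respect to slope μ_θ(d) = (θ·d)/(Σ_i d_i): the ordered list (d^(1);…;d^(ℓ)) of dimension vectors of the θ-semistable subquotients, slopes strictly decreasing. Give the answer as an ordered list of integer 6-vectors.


Via rank(M_{q-1}∘⋯∘M_p): M ≅ I[1,1], I[1,4], I[2,3], I[3,3]^2, I[5,5]^2, I[5,6].
μ_θ-semistable layers: μ^(1)=53; μ^(2)=27; μ^(3)=15/2; μ^(4)=1; μ^(5)=-12; μ^(6)=-37/2; μ^(7)=-38

((0, 0, 0, 0, 2, 0); (0, 0, 0, 1, 0, 0); (0, 0, 0, 0, 1, 1); (1, 0, 0, 0, 0, 0); (1, 1, 1, 0, 0, 0); (0, 1, 1, 0, 0, 0); (0, 0, 2, 0, 0, 0))


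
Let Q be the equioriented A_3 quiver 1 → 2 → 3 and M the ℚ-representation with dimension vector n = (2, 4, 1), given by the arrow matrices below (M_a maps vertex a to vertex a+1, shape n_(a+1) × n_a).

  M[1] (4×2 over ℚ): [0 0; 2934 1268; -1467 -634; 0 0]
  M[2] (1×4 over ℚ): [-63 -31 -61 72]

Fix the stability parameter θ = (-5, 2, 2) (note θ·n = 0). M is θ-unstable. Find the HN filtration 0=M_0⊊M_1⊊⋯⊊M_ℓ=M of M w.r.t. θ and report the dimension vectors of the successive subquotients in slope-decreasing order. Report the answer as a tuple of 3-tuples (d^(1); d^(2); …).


Interval decomposition of M: I[1,1], I[1,3], I[2,2]^3.
HN type (ℓ=2): μ^(1)=2; μ^(2)=-5

((0, 4, 1); (2, 0, 0))


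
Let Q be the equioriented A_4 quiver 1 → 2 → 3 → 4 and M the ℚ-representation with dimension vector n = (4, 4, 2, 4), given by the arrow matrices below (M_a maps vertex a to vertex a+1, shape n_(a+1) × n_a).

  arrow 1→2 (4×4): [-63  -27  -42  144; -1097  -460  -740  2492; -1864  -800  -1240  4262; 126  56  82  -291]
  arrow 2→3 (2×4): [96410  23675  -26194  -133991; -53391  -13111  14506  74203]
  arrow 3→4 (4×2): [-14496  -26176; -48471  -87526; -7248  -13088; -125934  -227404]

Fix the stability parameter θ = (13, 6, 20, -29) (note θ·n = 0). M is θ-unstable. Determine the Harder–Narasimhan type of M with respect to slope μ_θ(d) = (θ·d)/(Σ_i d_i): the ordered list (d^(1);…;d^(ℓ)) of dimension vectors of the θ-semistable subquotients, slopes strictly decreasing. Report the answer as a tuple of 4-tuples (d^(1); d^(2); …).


Interval decomposition of M: I[1,2]^2, I[1,3], I[1,4], I[4,4]^3.
HN type (ℓ=4): μ^(1)=20; μ^(2)=19/2; μ^(3)=5/2; μ^(4)=-29

((0, 0, 1, 0); (3, 3, 0, 0); (1, 1, 1, 1); (0, 0, 0, 3))


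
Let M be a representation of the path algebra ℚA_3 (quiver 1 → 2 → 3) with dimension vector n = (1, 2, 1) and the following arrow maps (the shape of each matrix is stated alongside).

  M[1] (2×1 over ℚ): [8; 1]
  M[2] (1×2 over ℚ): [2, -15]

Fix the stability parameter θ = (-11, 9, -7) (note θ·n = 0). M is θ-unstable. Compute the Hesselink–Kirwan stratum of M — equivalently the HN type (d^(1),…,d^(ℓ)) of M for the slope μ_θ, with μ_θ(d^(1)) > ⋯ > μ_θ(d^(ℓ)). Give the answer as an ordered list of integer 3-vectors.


Barcode: M ≅ I[1,3], I[2,2]. HN layers by μ_θ (3 steps, strictly decreasing):
  μ^(1)=9; μ^(2)=1; μ^(3)=-11

((0, 1, 0); (0, 1, 1); (1, 0, 0))


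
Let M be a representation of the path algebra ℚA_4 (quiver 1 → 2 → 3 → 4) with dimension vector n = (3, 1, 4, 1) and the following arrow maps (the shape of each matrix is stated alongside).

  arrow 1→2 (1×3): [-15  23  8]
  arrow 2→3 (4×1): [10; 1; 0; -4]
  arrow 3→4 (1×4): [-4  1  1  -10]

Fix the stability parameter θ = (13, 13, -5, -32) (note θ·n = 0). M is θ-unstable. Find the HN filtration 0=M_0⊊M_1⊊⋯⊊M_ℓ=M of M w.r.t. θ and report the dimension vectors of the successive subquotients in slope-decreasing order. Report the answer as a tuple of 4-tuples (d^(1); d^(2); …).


Via rank(M_{q-1}∘⋯∘M_p): M ≅ I[1,1]^2, I[1,4], I[3,3]^3.
μ_θ-semistable layers: μ^(1)=13; μ^(2)=-11/4; μ^(3)=-5

((2, 0, 0, 0); (1, 1, 1, 1); (0, 0, 3, 0))


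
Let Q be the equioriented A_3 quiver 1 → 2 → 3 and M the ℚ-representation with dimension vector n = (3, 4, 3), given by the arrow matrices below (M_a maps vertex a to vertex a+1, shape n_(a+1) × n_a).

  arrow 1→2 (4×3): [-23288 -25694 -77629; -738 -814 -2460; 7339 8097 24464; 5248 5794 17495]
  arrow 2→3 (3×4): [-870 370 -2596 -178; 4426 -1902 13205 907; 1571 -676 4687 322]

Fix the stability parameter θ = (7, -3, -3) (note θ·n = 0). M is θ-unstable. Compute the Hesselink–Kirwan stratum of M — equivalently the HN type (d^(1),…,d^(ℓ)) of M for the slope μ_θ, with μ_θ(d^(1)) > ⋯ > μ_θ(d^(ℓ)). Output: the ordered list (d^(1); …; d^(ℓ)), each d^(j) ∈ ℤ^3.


Via rank(M_{q-1}∘⋯∘M_p): M ≅ I[1,1], I[1,3]^2, I[2,2], I[2,3].
μ_θ-semistable layers: μ^(1)=7; μ^(2)=1/3; μ^(3)=-3

((1, 0, 0); (2, 2, 2); (0, 2, 1))


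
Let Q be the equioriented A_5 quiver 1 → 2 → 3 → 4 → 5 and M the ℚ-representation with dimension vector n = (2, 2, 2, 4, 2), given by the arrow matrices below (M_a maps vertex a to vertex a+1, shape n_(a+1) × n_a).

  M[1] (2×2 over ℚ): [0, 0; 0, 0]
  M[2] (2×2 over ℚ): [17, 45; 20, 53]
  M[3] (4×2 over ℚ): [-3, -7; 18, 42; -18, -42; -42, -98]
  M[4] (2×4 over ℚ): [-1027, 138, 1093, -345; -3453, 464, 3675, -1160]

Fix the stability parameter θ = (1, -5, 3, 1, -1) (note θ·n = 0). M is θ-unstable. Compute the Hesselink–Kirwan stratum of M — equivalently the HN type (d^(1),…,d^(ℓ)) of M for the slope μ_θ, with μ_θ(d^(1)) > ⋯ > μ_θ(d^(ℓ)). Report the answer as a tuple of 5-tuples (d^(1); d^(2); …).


Via rank(M_{q-1}∘⋯∘M_p): M ≅ I[1,1]^2, I[2,3], I[2,5], I[4,4]^2, I[4,5].
μ_θ-semistable layers: μ^(1)=3; μ^(2)=1; μ^(3)=0; μ^(4)=-5

((0, 0, 1, 0, 0); (2, 0, 1, 3, 1); (0, 0, 0, 1, 1); (0, 2, 0, 0, 0))


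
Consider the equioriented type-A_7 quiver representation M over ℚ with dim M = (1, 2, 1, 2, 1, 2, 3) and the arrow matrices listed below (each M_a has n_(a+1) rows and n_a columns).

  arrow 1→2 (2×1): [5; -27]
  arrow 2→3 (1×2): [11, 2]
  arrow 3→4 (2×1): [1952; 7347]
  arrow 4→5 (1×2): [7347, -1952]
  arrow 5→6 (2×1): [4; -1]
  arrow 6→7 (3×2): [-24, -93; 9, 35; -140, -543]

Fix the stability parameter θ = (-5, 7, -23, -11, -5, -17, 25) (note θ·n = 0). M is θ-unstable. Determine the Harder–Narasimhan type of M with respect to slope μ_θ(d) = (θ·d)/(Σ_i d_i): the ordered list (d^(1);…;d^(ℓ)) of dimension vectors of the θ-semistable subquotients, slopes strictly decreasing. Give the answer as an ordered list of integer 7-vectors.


Interval decomposition of M: I[1,4], I[2,2], I[4,7], I[6,7], I[7,7].
HN type (ℓ=5): μ^(1)=25; μ^(2)=7; μ^(3)=-8; μ^(4)=-11; μ^(5)=-17

((0, 0, 0, 0, 0, 0, 3); (0, 1, 0, 0, 0, 0, 0); (1, 1, 1, 1, 0, 0, 0); (0, 0, 0, 1, 1, 1, 0); (0, 0, 0, 0, 0, 1, 0))


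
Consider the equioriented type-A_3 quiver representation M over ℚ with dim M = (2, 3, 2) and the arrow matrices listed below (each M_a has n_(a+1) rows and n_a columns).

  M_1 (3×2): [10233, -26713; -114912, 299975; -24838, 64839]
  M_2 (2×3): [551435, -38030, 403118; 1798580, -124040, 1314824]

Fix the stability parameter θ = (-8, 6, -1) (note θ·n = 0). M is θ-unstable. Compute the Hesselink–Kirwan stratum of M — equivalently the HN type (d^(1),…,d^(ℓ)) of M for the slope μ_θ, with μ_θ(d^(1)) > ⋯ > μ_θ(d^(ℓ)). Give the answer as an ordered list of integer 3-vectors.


Interval decomposition of M: I[1,2], I[1,3], I[2,2], I[3,3].
HN type (ℓ=4): μ^(1)=6; μ^(2)=5/2; μ^(3)=-1; μ^(4)=-8

((0, 2, 0); (0, 1, 1); (0, 0, 1); (2, 0, 0))


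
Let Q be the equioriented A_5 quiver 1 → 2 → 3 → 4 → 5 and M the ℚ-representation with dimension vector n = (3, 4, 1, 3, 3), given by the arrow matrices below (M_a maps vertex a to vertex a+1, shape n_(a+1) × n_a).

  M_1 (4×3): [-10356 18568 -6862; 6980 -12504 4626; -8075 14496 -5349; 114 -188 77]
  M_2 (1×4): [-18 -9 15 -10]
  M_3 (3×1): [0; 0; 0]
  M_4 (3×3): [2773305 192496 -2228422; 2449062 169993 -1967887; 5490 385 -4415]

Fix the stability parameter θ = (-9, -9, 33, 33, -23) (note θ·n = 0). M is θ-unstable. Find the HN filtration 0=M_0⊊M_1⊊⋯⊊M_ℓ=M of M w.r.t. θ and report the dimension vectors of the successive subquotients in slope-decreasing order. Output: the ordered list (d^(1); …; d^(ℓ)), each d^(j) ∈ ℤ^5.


Barcode: M ≅ I[1,1], I[1,2], I[1,3], I[2,2]^2, I[4,4], I[4,5]^2, I[5,5]. HN layers by μ_θ (4 steps, strictly decreasing):
  μ^(1)=33; μ^(2)=5; μ^(3)=-9; μ^(4)=-23

((0, 0, 1, 1, 0); (0, 0, 0, 2, 2); (3, 4, 0, 0, 0); (0, 0, 0, 0, 1))


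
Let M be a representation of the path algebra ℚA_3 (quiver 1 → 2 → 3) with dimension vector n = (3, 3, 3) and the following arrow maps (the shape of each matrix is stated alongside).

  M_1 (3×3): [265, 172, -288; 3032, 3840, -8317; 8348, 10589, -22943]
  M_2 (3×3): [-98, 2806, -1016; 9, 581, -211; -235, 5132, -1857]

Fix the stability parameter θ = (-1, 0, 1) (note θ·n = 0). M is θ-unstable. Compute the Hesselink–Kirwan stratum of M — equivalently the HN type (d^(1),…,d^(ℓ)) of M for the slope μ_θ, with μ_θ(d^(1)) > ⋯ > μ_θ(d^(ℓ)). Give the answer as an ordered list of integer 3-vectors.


Via rank(M_{q-1}∘⋯∘M_p): M ≅ I[1,3]^3.
μ_θ-semistable layers: μ^(1)=1; μ^(2)=0; μ^(3)=-1

((0, 0, 3); (0, 3, 0); (3, 0, 0))


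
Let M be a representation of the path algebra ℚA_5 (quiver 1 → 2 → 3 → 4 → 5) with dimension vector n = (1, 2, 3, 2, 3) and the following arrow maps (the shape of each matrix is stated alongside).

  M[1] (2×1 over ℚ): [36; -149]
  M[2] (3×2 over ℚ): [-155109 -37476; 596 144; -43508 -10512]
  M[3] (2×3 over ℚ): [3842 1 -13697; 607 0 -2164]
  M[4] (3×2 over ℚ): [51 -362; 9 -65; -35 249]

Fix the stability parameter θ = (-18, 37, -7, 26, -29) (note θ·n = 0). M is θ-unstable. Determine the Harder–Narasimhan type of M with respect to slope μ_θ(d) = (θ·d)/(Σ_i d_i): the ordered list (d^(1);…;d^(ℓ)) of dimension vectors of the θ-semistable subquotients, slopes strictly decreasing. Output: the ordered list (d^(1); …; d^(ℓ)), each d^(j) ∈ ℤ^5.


Barcode: M ≅ I[1,2], I[2,5], I[3,3], I[3,5], I[5,5]. HN layers by μ_θ (6 steps, strictly decreasing):
  μ^(1)=37; μ^(2)=27/4; μ^(3)=-3/2; μ^(4)=-7; μ^(5)=-18; μ^(6)=-29

((0, 1, 0, 0, 0); (0, 1, 1, 1, 1); (0, 0, 0, 1, 1); (0, 0, 2, 0, 0); (1, 0, 0, 0, 0); (0, 0, 0, 0, 1))


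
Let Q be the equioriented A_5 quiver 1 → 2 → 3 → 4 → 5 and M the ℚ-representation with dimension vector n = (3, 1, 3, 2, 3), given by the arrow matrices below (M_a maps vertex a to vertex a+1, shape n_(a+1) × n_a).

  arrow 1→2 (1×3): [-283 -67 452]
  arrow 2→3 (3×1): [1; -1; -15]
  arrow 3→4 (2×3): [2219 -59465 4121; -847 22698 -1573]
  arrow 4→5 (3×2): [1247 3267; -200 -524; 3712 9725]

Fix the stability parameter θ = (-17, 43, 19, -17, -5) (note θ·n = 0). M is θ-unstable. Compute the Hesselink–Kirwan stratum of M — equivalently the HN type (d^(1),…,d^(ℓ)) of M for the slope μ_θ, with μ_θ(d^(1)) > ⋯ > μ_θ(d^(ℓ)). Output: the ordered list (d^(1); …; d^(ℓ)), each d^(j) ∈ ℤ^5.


Via rank(M_{q-1}∘⋯∘M_p): M ≅ I[1,1]^2, I[1,5], I[3,3], I[3,5], I[5,5].
μ_θ-semistable layers: μ^(1)=19; μ^(2)=10; μ^(3)=-1; μ^(4)=-5; μ^(5)=-17

((0, 0, 1, 0, 0); (0, 1, 1, 1, 1); (0, 0, 1, 1, 1); (0, 0, 0, 0, 1); (3, 0, 0, 0, 0))


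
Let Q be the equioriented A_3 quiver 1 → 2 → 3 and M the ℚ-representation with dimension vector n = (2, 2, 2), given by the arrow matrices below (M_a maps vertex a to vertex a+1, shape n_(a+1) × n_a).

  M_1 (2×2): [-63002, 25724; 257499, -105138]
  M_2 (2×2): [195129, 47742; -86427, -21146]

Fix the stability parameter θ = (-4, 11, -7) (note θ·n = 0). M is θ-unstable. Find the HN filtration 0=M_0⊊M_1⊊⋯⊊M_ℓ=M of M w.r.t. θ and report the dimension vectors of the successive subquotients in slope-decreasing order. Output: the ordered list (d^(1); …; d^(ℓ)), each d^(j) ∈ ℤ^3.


Barcode: M ≅ I[1,1], I[1,2], I[2,3], I[3,3]. HN layers by μ_θ (4 steps, strictly decreasing):
  μ^(1)=11; μ^(2)=2; μ^(3)=-4; μ^(4)=-7

((0, 1, 0); (0, 1, 1); (2, 0, 0); (0, 0, 1))


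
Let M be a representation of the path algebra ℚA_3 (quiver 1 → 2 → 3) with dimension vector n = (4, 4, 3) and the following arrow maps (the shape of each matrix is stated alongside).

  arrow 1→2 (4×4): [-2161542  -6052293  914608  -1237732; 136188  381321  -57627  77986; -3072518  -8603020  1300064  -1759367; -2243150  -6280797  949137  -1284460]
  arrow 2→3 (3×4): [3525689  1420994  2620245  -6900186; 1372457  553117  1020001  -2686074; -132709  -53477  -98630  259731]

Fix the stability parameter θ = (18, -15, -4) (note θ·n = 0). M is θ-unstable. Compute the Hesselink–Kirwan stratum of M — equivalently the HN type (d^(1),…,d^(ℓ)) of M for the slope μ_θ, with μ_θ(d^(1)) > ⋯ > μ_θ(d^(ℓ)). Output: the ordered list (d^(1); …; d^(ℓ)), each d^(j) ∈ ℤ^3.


Interval decomposition of M: I[1,2], I[1,3]^3.
HN type (ℓ=2): μ^(1)=3/2; μ^(2)=-1/3

((1, 1, 0); (3, 3, 3))
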